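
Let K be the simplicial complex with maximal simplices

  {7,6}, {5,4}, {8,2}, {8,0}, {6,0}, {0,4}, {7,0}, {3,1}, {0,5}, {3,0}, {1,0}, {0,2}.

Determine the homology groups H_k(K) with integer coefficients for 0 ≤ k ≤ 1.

Take the total order 0 < 1 < 2 < 3 < 4 < 5 < 6 < 7 < 8 on the vertex set. Then K (dimension 1) consists of the simplices:

  0-simplices (9): [0], [1], [2], [3], [4], [5], [6], [7], [8]
  1-simplices (12): [0,1], [0,2], [0,3], [0,4], [0,5], [0,6], [0,7], [0,8], [1,3], [2,8], [4,5], [6,7]

so the chain groups are C_0 ≅ Z^9, C_1 ≅ Z^12.

The boundary map ∂_1: C_1 → C_0 maps an edge to its endpoints' difference, ∂[p,q] = q − p.
The resulting 9×12 matrix has rank 8, and its Smith normal form has invariant factors (1,1,1,1,1,1,1,1).

Now H_k = ker ∂_k / im ∂_{k+1}, so:

  H_0: rank C_0 − rank ∂_1 = 9 − 8 = 1, and the invariant factors of ∂_1 are all 1, so H_0 = Z.
  H_1: rank ker ∂_1 − rank ∂_2 = (12 − 8) − 0 = 4, and there is no ∂_2, so H_1 = Z^4.

(K is a triangulation of a wedge of 4 circles.)

H_0 ≅ Z,  H_1 ≅ Z^4.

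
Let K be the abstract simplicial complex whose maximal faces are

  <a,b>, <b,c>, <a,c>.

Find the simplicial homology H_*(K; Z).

H_0 = Z,  H_1 = Z.

Take the total order a < b < c on the vertex set. Then K (dimension 1) consists of the simplices:

  0-simplices (3): a, b, c
  1-simplices (3): ab, ac, bc

so the chain groups are C_0 ≅ Z^3, C_1 ≅ Z^3.

∂_1: C_1 → C_0 is given by ∂[p,q] = [q] − [p]. For instance
  ∂ac = c − a.
The 3×3 boundary matrix has rank 2 and Smith normal form diag(1,1).

Computing H_k = (kernel of ∂_k) / (image of ∂_{k+1}):

  H_0: rank C_0 − rank ∂_1 = 3 − 2 = 1, and the invariant factors of ∂_1 are all 1, so H_0 = Z.
  H_1: rank ker ∂_1 − rank ∂_2 = (3 − 2) − 0 = 1, and there is no ∂_2, so H_1 = Z.

As a check, the Euler characteristic is 3 − 3 = 0, which agrees with 1 − 1 = 0.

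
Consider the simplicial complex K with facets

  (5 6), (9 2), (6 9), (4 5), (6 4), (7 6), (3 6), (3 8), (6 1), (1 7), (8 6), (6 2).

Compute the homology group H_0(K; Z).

Order the vertices as 1 < 2 < 3 < 4 < 5 < 6 < 7 < 8 < 9. Listing each simplex with vertices in this order, K has dimension 1 with simplices:

  0-simplices (9): [1], [2], [3], [4], [5], [6], [7], [8], [9]
  1-simplices (12): [1,6], [1,7], [2,6], [2,9], [3,6], [3,8], [4,5], [4,6], [5,6], [6,7], [6,8], [6,9]

Hence C_0 ≅ Z^9, C_1 ≅ Z^12.

Boundary ∂_1: C_1 → C_0 maps an edge to its endpoints' difference, ∂[p,q] = q − p. For instance
  ∂[1,7] = [7] − [1].
As a 9×12 matrix over Z this has rank 8, with invariant factors (1,1,1,1,1,1,1,1).

From H_k ≅ ker(∂_k) / im(∂_{k+1}) we obtain:

  H_0: rank C_0 − rank ∂_1 = 9 − 8 = 1, and the invariant factors of ∂_1 are all 1, so H_0 ≅ Z.

H_0 = Z.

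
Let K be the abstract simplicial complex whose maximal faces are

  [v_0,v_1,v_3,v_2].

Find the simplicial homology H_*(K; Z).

K has 4 vertices, 6 edges, 4 triangles, 1 3-simplex.
rank ∂_0 = 0, rank ∂_1 = 3 ⇒ b_0 = 4 − 0 − 3 = 1; all invariant factors of ∂_1 are 1 so no torsion. So H_0 ≅ Z.
rank ∂_1 = 3, rank ∂_2 = 3 ⇒ b_1 = 6 − 3 − 3 = 0; all invariant factors of ∂_2 are 1 so no torsion. So H_1 ≅ 0.
rank ∂_2 = 3, rank ∂_3 = 1 ⇒ b_2 = 4 − 3 − 1 = 0; all invariant factors of ∂_3 are 1 so no torsion. So H_2 ≅ 0.
rank ∂_3 = 1, rank ∂_4 = 0 ⇒ b_3 = 1 − 1 − 0 = 0. So H_3 ≅ 0.

H_0 = Z,  H_1 = 0,  H_2 = 0,  H_3 = 0.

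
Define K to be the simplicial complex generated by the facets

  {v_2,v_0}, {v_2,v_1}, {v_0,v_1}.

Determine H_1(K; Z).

H_1 = Z.

Fix the vertex order v_0 < v_1 < v_2 and write every simplex with vertices in increasing order. Then dim K = 1 and the simplices of K are:

  0-simplices (3): [v_0], [v_1], [v_2]
  1-simplices (3): [v_0,v_1], [v_0,v_2], [v_1,v_2]

so the chain groups are C_0 ≅ Z^3, C_1 ≅ Z^3.

Boundary ∂_1: C_1 → C_0 maps an edge to its endpoints' difference, ∂[p,q] = q − p.
The resulting 3×3 matrix has rank 2, and its Smith normal form has invariant factors (1,1).

Computing H_k = (kernel of ∂_k) / (image of ∂_{k+1}):

  H_1: rank ker ∂_1 − rank ∂_2 = (3 − 2) − 0 = 1, and there is no ∂_2, so H_1 = Z.

(K is a triangulation of the circle S^1.)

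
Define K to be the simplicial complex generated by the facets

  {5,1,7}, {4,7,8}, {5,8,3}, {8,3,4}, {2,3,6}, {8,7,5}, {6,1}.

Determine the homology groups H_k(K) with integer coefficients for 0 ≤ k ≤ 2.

Take the total order 1 < 2 < 3 < 4 < 5 < 6 < 7 < 8 on the vertex set. Then K (dimension 2) consists of the simplices:

  0-simplices (8): [1], [2], [3], [4], [5], [6], [7], [8]
  1-simplices (14): [1,5], [1,6], [1,7], [2,3], [2,6], [3,4], [3,5], [3,6], [3,8], [4,7], [4,8], [5,7], [5,8], [7,8]
  2-simplices (6): [1,5,7], [2,3,6], [3,4,8], [3,5,8], [4,7,8], [5,7,8]

so the chain groups are C_0 ≅ Z^8, C_1 ≅ Z^14, C_2 ≅ Z^6.

Boundary ∂_1: C_1 → C_0 is given by ∂[p,q] = [q] − [p]. For instance
  ∂[5,8] = [8] − [5].
The resulting 8×14 matrix has rank 7, and its Smith normal form has invariant factors (1,1,1,1,1,1,1).

∂_2: C_2 → C_1 maps a triangle to the signed sum of its edges. For instance
  ∂[3,4,8] = [4,8] − [3,8] + [3,4],
  ∂[4,7,8] = [7,8] − [4,8] + [4,7].
This gives a 14×6 integer matrix of rank 6; reducing to Smith normal form yields diagonal entries (1,1,1,1,1,1).

From H_k ≅ ker(∂_k) / im(∂_{k+1}) we obtain:

  H_0: rank C_0 − rank ∂_1 = 8 − 7 = 1, and the invariant factors of ∂_1 are all 1, so H_0 = Z.
  H_1: rank ker ∂_1 − rank ∂_2 = (14 − 7) − 6 = 1, and the invariant factors of ∂_2 are all 1, so H_1 = Z.
  H_2: rank ker ∂_2 − rank ∂_3 = (6 − 6) − 0 = 0, and there is no ∂_3, so H_2 = 0.

H_0 ≅ Z,  H_1 ≅ Z,  H_2 = 0.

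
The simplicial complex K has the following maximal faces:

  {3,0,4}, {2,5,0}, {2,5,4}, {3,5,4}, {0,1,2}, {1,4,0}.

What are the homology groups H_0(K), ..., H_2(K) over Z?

K has 6 vertices, 12 edges, 6 triangles.
rank ∂_0 = 0, rank ∂_1 = 5 ⇒ b_0 = 6 − 0 − 5 = 1; all invariant factors of ∂_1 are 1 so no torsion. So H_0 = Z.
rank ∂_1 = 5, rank ∂_2 = 6 ⇒ b_1 = 12 − 5 − 6 = 1; all invariant factors of ∂_2 are 1 so no torsion. So H_1 = Z.
rank ∂_2 = 6, rank ∂_3 = 0 ⇒ b_2 = 6 − 6 − 0 = 0. So H_2 = 0.

H_0 ≅ Z,  H_1 ≅ Z,  H_2 = 0.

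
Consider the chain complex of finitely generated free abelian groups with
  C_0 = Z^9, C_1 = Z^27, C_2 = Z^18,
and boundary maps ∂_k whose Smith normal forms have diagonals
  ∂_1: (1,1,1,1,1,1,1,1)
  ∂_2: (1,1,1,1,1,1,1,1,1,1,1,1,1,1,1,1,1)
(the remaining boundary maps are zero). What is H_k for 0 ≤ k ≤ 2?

H_0: b_0 = 9 − 0 − 8 = 1; torsion from ∂_1 factors > 1: none. So H_0 = Z.
H_1: b_1 = 27 − 8 − 17 = 2; torsion from ∂_2 factors > 1: none. So H_1 = Z^2.
H_2: b_2 = 18 − 17 − 0 = 1; torsion from ∂_3 factors > 1: none. So H_2 = Z.

H_0 = Z,  H_1 = Z^2,  H_2 = Z.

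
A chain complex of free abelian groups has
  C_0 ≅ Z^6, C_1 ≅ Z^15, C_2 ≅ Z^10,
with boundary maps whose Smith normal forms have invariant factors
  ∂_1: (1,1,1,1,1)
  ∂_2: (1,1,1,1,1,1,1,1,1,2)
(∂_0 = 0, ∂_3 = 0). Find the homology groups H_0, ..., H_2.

H_0: b_0 = 6 − 0 − 5 = 1; torsion from ∂_1 factors > 1: none. So H_0 ≅ Z.
H_1: b_1 = 15 − 5 − 10 = 0; torsion from ∂_2 factors > 1: [2]. So H_1 ≅ Z/2Z.
H_2: b_2 = 10 − 10 − 0 = 0; torsion from ∂_3 factors > 1: none. So H_2 ≅ 0.

H_0 ≅ Z,  H_1 ≅ Z/2Z,  H_2 = 0.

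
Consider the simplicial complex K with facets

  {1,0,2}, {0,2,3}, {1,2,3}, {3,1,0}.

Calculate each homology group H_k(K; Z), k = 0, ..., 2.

H_0 ≅ Z,  H_1 = 0,  H_2 ≅ Z.

We work with the vertex ordering 0 < 1 < 2 < 3. The simplices of K, each written with vertices in increasing order, are:

  0-simplices (4): [0], [1], [2], [3]
  1-simplices (6): [0,1], [0,2], [0,3], [1,2], [1,3], [2,3]
  2-simplices (4): [0,1,2], [0,1,3], [0,2,3], [1,2,3]

giving chain groups C_0 ≅ Z^4, C_1 ≅ Z^6, C_2 ≅ Z^4.

The boundary map ∂_1: C_1 → C_0 is given by ∂[p,q] = [q] − [p].
The resulting 4×6 matrix has rank 3, and its Smith normal form has invariant factors (1,1,1).

∂_2: C_2 → C_1 sends each 2-simplex [p,q,r] to [q,r] − [p,r] + [p,q]. For instance
  ∂[0,2,3] = [2,3] − [0,3] + [0,2],
  ∂[0,1,2] = [1,2] − [0,2] + [0,1].
The resulting 6×4 matrix has rank 3, and its Smith normal form has invariant factors (1,1,1).

From H_k ≅ ker(∂_k) / im(∂_{k+1}) we obtain:

  H_0: rank C_0 − rank ∂_1 = 4 − 3 = 1, and the invariant factors of ∂_1 are all 1, so H_0 ≅ Z.
  H_1: rank ker ∂_1 − rank ∂_2 = (6 − 3) − 3 = 0, and the invariant factors of ∂_2 are all 1, so H_1 ≅ 0.
  H_2: rank ker ∂_2 − rank ∂_3 = (4 − 3) − 0 = 1, and there is no ∂_3, so H_2 ≅ Z.

As a check, the Euler characteristic is 4 − 6 + 4 = 2, which agrees with 1 − 0 + 1 = 2.
(K is a triangulation of the 2-sphere S^2.)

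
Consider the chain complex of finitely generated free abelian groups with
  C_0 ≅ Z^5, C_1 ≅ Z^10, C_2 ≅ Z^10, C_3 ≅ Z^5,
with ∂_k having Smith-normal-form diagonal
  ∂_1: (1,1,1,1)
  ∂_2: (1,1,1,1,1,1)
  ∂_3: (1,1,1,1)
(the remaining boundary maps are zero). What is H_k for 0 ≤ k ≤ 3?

H_0: b_0 = 5 − 0 − 4 = 1; torsion from ∂_1 factors > 1: none. So H_0 = Z.
H_1: b_1 = 10 − 4 − 6 = 0; torsion from ∂_2 factors > 1: none. So H_1 = 0.
H_2: b_2 = 10 − 6 − 4 = 0; torsion from ∂_3 factors > 1: none. So H_2 = 0.
H_3: b_3 = 5 − 4 − 0 = 1; torsion from ∂_4 factors > 1: none. So H_3 = Z.

H_0 = Z,  H_1 = 0,  H_2 = 0,  H_3 = Z.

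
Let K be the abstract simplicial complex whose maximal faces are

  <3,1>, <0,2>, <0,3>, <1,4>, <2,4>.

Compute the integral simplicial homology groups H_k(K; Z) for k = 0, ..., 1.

Fix the vertex order 0 < 1 < 2 < 3 < 4 and write every simplex with vertices in increasing order. Then dim K = 1 and the simplices of K are:

  0-simplices (5): [0], [1], [2], [3], [4]
  1-simplices (5): [0,2], [0,3], [1,3], [1,4], [2,4]

giving chain groups C_0 ≅ Z^5, C_1 ≅ Z^5.

∂_1: C_1 → C_0 maps an edge to its endpoints' difference, ∂[p,q] = q − p.
The 5×5 boundary matrix has rank 4 and Smith normal form diag(1,1,1,1).

Computing H_k = (kernel of ∂_k) / (image of ∂_{k+1}):

  H_0: rank C_0 − rank ∂_1 = 5 − 4 = 1, and the invariant factors of ∂_1 are all 1, so H_0 = Z.
  H_1: rank ker ∂_1 − rank ∂_2 = (5 − 4) − 0 = 1, and there is no ∂_2, so H_1 = Z.

As a check, the Euler characteristic is 5 − 5 = 0, which agrees with 1 − 1 = 0.

H_0 ≅ Z,  H_1 ≅ Z.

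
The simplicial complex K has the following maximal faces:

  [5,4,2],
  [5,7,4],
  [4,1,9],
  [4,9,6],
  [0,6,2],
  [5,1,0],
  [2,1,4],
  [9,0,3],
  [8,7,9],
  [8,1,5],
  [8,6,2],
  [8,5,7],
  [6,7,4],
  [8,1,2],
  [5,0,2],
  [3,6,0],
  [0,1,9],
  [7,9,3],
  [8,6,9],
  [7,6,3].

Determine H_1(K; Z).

H_1 = Z ⊕ Z/2.

We work with the vertex ordering 0 < 1 < 2 < 3 < 4 < 5 < 6 < 7 < 8 < 9. The simplices of K, each written with vertices in increasing order, are:

  0-simplices (10): [0], [1], [2], [3], [4], [5], [6], [7], [8], [9]
  1-simplices (30): (30 of them)
  2-simplices (20): (20 of them)

so the chain groups are C_0 ≅ Z^10, C_1 ≅ Z^30, C_2 ≅ Z^20.

The boundary map ∂_1: C_1 → C_0 maps an edge to its endpoints' difference, ∂[p,q] = q − p. For instance
  ∂[8,9] = [9] − [8].
The 10×30 boundary matrix has rank 9 and Smith normal form diag(1,1,1,1,1,1,1,1,1).

∂_2: C_2 → C_1 maps a triangle to the signed sum of its edges. For instance
  ∂[5,7,8] = [7,8] − [5,8] + [5,7],
  ∂[1,5,8] = [5,8] − [1,8] + [1,5].
As a 30×20 matrix over Z this has rank 20, with invariant factors (1,1,1,1,1,1,1,1,1,1,1,1,1,1,1,1,1,1,1,2).

Now H_k = ker ∂_k / im ∂_{k+1}, so:

  H_1: rank ker ∂_1 − rank ∂_2 = (30 − 9) − 20 = 1, and ∂_2 has invariant factor 2 > 1, so H_1 = Z ⊕ Z/2.

(K is a triangulation of the Klein bottle.)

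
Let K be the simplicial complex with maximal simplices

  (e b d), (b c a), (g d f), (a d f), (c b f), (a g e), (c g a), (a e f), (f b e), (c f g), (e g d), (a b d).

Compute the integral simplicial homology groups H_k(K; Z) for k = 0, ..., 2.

H_0 = Z,  H_1 = Z/2,  H_2 = 0.

Fix the vertex order a < b < c < d < e < f < g and write every simplex with vertices in increasing order. Then dim K = 2 and the simplices of K are:

  0-simplices (7): a, b, c, d, e, f, g
  1-simplices (18): ab, ac, ad, ae, af, ag, bc, bd, be, bf, cf, cg, de, df, dg, ef, eg, fg
  2-simplices (12): abc, abd, acg, adf, aef, aeg, bcf, bde, bef, cfg, deg, dfg

Hence C_0 ≅ Z^7, C_1 ≅ Z^18, C_2 ≅ Z^12.

Boundary ∂_1: C_1 → C_0 maps an edge to its endpoints' difference, ∂[p,q] = q − p.
This gives a 7×18 integer matrix of rank 6; reducing to Smith normal form yields diagonal entries (1,1,1,1,1,1).

The boundary map ∂_2: C_2 → C_1 maps a triangle to the signed sum of its edges. For instance
  ∂aef = ef − af + ae,
  ∂bde = de − be + bd.
The 18×12 boundary matrix has rank 12 and Smith normal form diag(1,1,1,1,1,1,1,1,1,1,1,2).

Computing H_k = (kernel of ∂_k) / (image of ∂_{k+1}):

  H_0: rank C_0 − rank ∂_1 = 7 − 6 = 1, and the invariant factors of ∂_1 are all 1, so H_0 ≅ Z.
  H_1: rank ker ∂_1 − rank ∂_2 = (18 − 6) − 12 = 0, and ∂_2 has invariant factor 2 > 1, so H_1 ≅ Z/2.
  H_2: rank ker ∂_2 − rank ∂_3 = (12 − 12) − 0 = 0, and there is no ∂_3, so H_2 ≅ 0.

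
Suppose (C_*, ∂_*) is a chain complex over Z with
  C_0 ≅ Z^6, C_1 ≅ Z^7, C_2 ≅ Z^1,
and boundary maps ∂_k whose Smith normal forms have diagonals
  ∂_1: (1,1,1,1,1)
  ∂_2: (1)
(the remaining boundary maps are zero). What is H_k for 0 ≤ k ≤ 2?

H_0 ≅ Z,  H_1 ≅ Z,  H_2 = 0.

H_0: b_0 = 6 − 0 − 5 = 1; torsion from ∂_1 factors > 1: none. So H_0 ≅ Z.
H_1: b_1 = 7 − 5 − 1 = 1; torsion from ∂_2 factors > 1: none. So H_1 ≅ Z.
H_2: b_2 = 1 − 1 − 0 = 0; torsion from ∂_3 factors > 1: none. So H_2 ≅ 0.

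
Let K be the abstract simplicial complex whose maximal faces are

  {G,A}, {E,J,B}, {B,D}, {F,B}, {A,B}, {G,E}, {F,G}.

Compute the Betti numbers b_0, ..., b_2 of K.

Take the total order A < B < D < E < F < G < J on the vertex set. Then K (dimension 2) consists of the simplices:

  0-simplices (7): A, B, D, E, F, G, J
  1-simplices (9): AB, AG, BD, BE, BF, BJ, EG, EJ, FG
  2-simplices (1): BEJ

giving chain groups C_0 ≅ Z^7, C_1 ≅ Z^9, C_2 ≅ Z^1.

∂_1: C_1 → C_0 sends each edge [p,q] (with p < q) to q − p.
This gives a 7×9 integer matrix of rank 6; reducing to Smith normal form yields diagonal entries (1,1,1,1,1,1).

∂_2: C_2 → C_1 maps a triangle to the signed sum of its edges. For instance
  ∂BEJ = EJ − BJ + BE.
The resulting 9×1 matrix has rank 1, and its Smith normal form has invariant factors (1).

Reading off H_k = ker ∂_k / im ∂_{k+1}:

  H_0: rank C_0 − rank ∂_1 = 7 − 6 = 1, and the invariant factors of ∂_1 are all 1, so H_0 = Z.
  H_1: rank ker ∂_1 − rank ∂_2 = (9 − 6) − 1 = 2, and the invariant factors of ∂_2 are all 1, so H_1 = Z^2.
  H_2: rank ker ∂_2 − rank ∂_3 = (1 − 1) − 0 = 0, and there is no ∂_3, so H_2 = 0.

As a check, the Euler characteristic is 7 − 9 + 1 = -1, which agrees with 1 − 2 + 0 = -1.

Hence the Betti numbers are b_0 = 1, b_1 = 2, b_2 = 0.

b_0 = 1, b_1 = 2, b_2 = 0.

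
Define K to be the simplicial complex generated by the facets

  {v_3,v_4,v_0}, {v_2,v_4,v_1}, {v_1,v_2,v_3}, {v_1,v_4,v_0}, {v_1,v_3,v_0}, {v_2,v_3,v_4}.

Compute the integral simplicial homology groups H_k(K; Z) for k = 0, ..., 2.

We work with the vertex ordering v_0 < v_1 < v_2 < v_3 < v_4. The simplices of K, each written with vertices in increasing order, are:

  0-simplices (5): [v_0], [v_1], [v_2], [v_3], [v_4]
  1-simplices (9): [v_0,v_1], [v_0,v_3], [v_0,v_4], [v_1,v_2], [v_1,v_3], [v_1,v_4], [v_2,v_3], [v_2,v_4], [v_3,v_4]
  2-simplices (6): [v_0,v_1,v_3], [v_0,v_1,v_4], [v_0,v_3,v_4], [v_1,v_2,v_3], [v_1,v_2,v_4], [v_2,v_3,v_4]

giving chain groups C_0 ≅ Z^5, C_1 ≅ Z^9, C_2 ≅ Z^6.

∂_1: C_1 → C_0 sends each edge [p,q] (with p < q) to q − p.
As a 5×9 matrix over Z this has rank 4, with invariant factors (1,1,1,1).

∂_2: C_2 → C_1 maps a triangle to the signed sum of its edges. For instance
  ∂[v_0,v_3,v_4] = [v_3,v_4] − [v_0,v_4] + [v_0,v_3],
  ∂[v_0,v_1,v_3] = [v_1,v_3] − [v_0,v_3] + [v_0,v_1].
This gives a 9×6 integer matrix of rank 5; reducing to Smith normal form yields diagonal entries (1,1,1,1,1).

Reading off H_k = ker ∂_k / im ∂_{k+1}:

  H_0: rank C_0 − rank ∂_1 = 5 − 4 = 1, and the invariant factors of ∂_1 are all 1, so H_0 = Z.
  H_1: rank ker ∂_1 − rank ∂_2 = (9 − 4) − 5 = 0, and the invariant factors of ∂_2 are all 1, so H_1 = 0.
  H_2: rank ker ∂_2 − rank ∂_3 = (6 − 5) − 0 = 1, and there is no ∂_3, so H_2 = Z.

H_0 = Z,  H_1 = 0,  H_2 = Z.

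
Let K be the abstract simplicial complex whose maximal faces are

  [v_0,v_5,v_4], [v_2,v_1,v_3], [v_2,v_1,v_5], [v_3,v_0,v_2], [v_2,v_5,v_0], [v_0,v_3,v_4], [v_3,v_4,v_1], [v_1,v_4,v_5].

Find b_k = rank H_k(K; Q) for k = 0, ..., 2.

Order the vertices as v_0 < v_1 < v_2 < v_3 < v_4 < v_5. Listing each simplex with vertices in this order, K has dimension 2 with simplices:

  0-simplices (6): [v_0], [v_1], [v_2], [v_3], [v_4], [v_5]
  1-simplices (12): [v_0,v_2], [v_0,v_3], [v_0,v_4], [v_0,v_5], [v_1,v_2], [v_1,v_3], [v_1,v_4], [v_1,v_5], [v_2,v_3], [v_2,v_5], [v_3,v_4], [v_4,v_5]
  2-simplices (8): [v_0,v_2,v_3], [v_0,v_2,v_5], [v_0,v_3,v_4], [v_0,v_4,v_5], [v_1,v_2,v_3], [v_1,v_2,v_5], [v_1,v_3,v_4], [v_1,v_4,v_5]

giving chain groups C_0 ≅ Z^6, C_1 ≅ Z^12, C_2 ≅ Z^8.

∂_1: C_1 → C_0 sends each edge [p,q] (with p < q) to q − p. For instance
  ∂[v_4,v_5] = [v_5] − [v_4].
The resulting 6×12 matrix has rank 5, and its Smith normal form has invariant factors (1,1,1,1,1).

Boundary ∂_2: C_2 → C_1 sends each 2-simplex [p,q,r] to [q,r] − [p,r] + [p,q]. For instance
  ∂[v_1,v_4,v_5] = [v_4,v_5] − [v_1,v_5] + [v_1,v_4],
  ∂[v_0,v_4,v_5] = [v_4,v_5] − [v_0,v_5] + [v_0,v_4].
As a 12×8 matrix over Z this has rank 7, with invariant factors (1,1,1,1,1,1,1).

Now H_k = ker ∂_k / im ∂_{k+1}, so:

  H_0: rank C_0 − rank ∂_1 = 6 − 5 = 1, and the invariant factors of ∂_1 are all 1, so H_0 ≅ Z.
  H_1: rank ker ∂_1 − rank ∂_2 = (12 − 5) − 7 = 0, and the invariant factors of ∂_2 are all 1, so H_1 ≅ 0.
  H_2: rank ker ∂_2 − rank ∂_3 = (8 − 7) − 0 = 1, and there is no ∂_3, so H_2 ≅ Z.

As a check, the Euler characteristic is 6 − 12 + 8 = 2, which agrees with 1 − 0 + 1 = 2.

Hence the Betti numbers are b_0 = 1, b_1 = 0, b_2 = 1.

b_0 = 1, b_1 = 0, b_2 = 1.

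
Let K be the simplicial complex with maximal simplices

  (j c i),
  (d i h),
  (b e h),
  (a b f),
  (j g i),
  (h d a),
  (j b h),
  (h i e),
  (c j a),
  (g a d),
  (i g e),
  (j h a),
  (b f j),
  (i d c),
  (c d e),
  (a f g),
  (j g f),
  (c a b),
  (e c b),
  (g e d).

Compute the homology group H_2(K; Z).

H_2 = 0.

K has 10 vertices, 30 edges, 20 triangles.
rank ∂_2 = 20, rank ∂_3 = 0 ⇒ b_2 = 20 − 20 − 0 = 0. So H_2 ≅ 0.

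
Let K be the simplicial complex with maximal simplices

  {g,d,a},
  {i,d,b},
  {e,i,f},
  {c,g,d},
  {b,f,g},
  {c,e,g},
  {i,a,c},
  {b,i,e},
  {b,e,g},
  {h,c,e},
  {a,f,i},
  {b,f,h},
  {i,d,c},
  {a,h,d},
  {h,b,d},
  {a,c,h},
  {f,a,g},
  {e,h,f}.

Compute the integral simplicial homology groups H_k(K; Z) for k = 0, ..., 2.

Take the total order a < b < c < d < e < f < g < h < i on the vertex set. Then K (dimension 2) consists of the simplices:

  0-simplices (9): a, b, c, d, e, f, g, h, i
  1-simplices (27): ac, ad, af, ag, ah, ai, bd, be, bf, bg, bh, bi, cd, ce, cg, ch, ci, dg, dh, di, ef, eg, eh, ei, fg, fh, fi
  2-simplices (18): ach, aci, adg, adh, afg, afi, bdh, bdi, beg, bei, bfg, bfh, cdg, cdi, ceg, ceh, efh, efi

so the chain groups are C_0 ≅ Z^9, C_1 ≅ Z^27, C_2 ≅ Z^18.

∂_1: C_1 → C_0 maps an edge to its endpoints' difference, ∂[p,q] = q − p. For instance
  ∂bd = d − b.
As a 9×27 matrix over Z this has rank 8, with invariant factors (1,1,1,1,1,1,1,1).

∂_2: C_2 → C_1 maps a triangle to the signed sum of its edges. For instance
  ∂bei = ei − bi + be,
  ∂bdh = dh − bh + bd.
As a 27×18 matrix over Z this has rank 18, with invariant factors (1,1,1,1,1,1,1,1,1,1,1,1,1,1,1,1,1,2).

Computing H_k = (kernel of ∂_k) / (image of ∂_{k+1}):

  H_0: rank C_0 − rank ∂_1 = 9 − 8 = 1, and the invariant factors of ∂_1 are all 1, so H_0 = Z.
  H_1: rank ker ∂_1 − rank ∂_2 = (27 − 8) − 18 = 1, and ∂_2 has invariant factor 2 > 1, so H_1 = Z ⊕ Z/2.
  H_2: rank ker ∂_2 − rank ∂_3 = (18 − 18) − 0 = 0, and there is no ∂_3, so H_2 = 0.

As a check, the Euler characteristic is 9 − 27 + 18 = 0, which agrees with 1 − 1 + 0 = 0.
(K is a triangulation of the Klein bottle.)

H_0 = Z,  H_1 = Z ⊕ Z/2,  H_2 = 0.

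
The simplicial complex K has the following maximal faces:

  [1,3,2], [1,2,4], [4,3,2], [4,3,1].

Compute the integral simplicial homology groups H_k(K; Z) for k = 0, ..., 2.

H_0 ≅ Z,  H_1 = 0,  H_2 ≅ Z.

Fix the vertex order 1 < 2 < 3 < 4 and write every simplex with vertices in increasing order. Then dim K = 2 and the simplices of K are:

  0-simplices (4): [1], [2], [3], [4]
  1-simplices (6): [1,2], [1,3], [1,4], [2,3], [2,4], [3,4]
  2-simplices (4): [1,2,3], [1,2,4], [1,3,4], [2,3,4]

so the chain groups are C_0 ≅ Z^4, C_1 ≅ Z^6, C_2 ≅ Z^4.

The boundary map ∂_1: C_1 → C_0 sends each edge [p,q] (with p < q) to q − p. For instance
  ∂[1,4] = [4] − [1].
As a 4×6 matrix over Z this has rank 3, with invariant factors (1,1,1).

∂_2: C_2 → C_1 maps a triangle to the signed sum of its edges. For instance
  ∂[1,2,3] = [2,3] − [1,3] + [1,2],
  ∂[2,3,4] = [3,4] − [2,4] + [2,3].
The 6×4 boundary matrix has rank 3 and Smith normal form diag(1,1,1).

Now H_k = ker ∂_k / im ∂_{k+1}, so:

  H_0: rank C_0 − rank ∂_1 = 4 − 3 = 1, and the invariant factors of ∂_1 are all 1, so H_0 ≅ Z.
  H_1: rank ker ∂_1 − rank ∂_2 = (6 − 3) − 3 = 0, and the invariant factors of ∂_2 are all 1, so H_1 ≅ 0.
  H_2: rank ker ∂_2 − rank ∂_3 = (4 − 3) − 0 = 1, and there is no ∂_3, so H_2 ≅ Z.

As a check, the Euler characteristic is 4 − 6 + 4 = 2, which agrees with 1 − 0 + 1 = 2.
(K is a triangulation of the 2-sphere S^2.)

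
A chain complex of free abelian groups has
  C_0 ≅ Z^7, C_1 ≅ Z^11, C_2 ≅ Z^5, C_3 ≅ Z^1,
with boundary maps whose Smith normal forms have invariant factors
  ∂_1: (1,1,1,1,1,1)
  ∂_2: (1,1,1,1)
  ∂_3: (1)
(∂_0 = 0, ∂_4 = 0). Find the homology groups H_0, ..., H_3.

H_0: b_0 = 7 − 0 − 6 = 1; torsion from ∂_1 factors > 1: none. So H_0 ≅ Z.
H_1: b_1 = 11 − 6 − 4 = 1; torsion from ∂_2 factors > 1: none. So H_1 ≅ Z.
H_2: b_2 = 5 − 4 − 1 = 0; torsion from ∂_3 factors > 1: none. So H_2 ≅ 0.
H_3: b_3 = 1 − 1 − 0 = 0; torsion from ∂_4 factors > 1: none. So H_3 ≅ 0.

H_0 ≅ Z,  H_1 ≅ Z,  H_2 = 0,  H_3 = 0.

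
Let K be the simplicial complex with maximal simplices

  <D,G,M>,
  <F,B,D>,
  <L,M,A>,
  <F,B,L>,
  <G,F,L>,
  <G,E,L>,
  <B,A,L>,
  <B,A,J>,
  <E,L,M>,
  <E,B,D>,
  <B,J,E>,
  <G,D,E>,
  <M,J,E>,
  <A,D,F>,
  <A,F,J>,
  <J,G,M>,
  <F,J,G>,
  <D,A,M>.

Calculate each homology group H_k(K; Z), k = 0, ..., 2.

Take the total order A < B < D < E < F < G < J < L < M on the vertex set. Then K (dimension 2) consists of the simplices:

  0-simplices (9): A, B, D, E, F, G, J, L, M
  1-simplices (27): AB, AD, AF, AJ, AL, AM, BD, BE, BF, BJ, BL, DE, DF, DG, DM, EG, EJ, EL, EM, FG, FJ, FL, GJ, GL, GM, JM, LM
  2-simplices (18): ABJ, ABL, ADF, ADM, AFJ, ALM, BDE, BDF, BEJ, BFL, DEG, DGM, EGL, EJM, ELM, FGJ, FGL, GJM

giving chain groups C_0 ≅ Z^9, C_1 ≅ Z^27, C_2 ≅ Z^18.

The boundary map ∂_1: C_1 → C_0 is given by ∂[p,q] = [q] − [p]. For instance
  ∂EM = M − E.
This gives a 9×27 integer matrix of rank 8; reducing to Smith normal form yields diagonal entries (1,1,1,1,1,1,1,1).

The boundary map ∂_2: C_2 → C_1 sends each 2-simplex [p,q,r] to [q,r] − [p,r] + [p,q]. For instance
  ∂GJM = JM − GM + GJ,
  ∂BEJ = EJ − BJ + BE.
The 27×18 boundary matrix has rank 18 and Smith normal form diag(1,1,1,1,1,1,1,1,1,1,1,1,1,1,1,1,1,2).

From H_k ≅ ker(∂_k) / im(∂_{k+1}) we obtain:

  H_0: rank C_0 − rank ∂_1 = 9 − 8 = 1, and the invariant factors of ∂_1 are all 1, so H_0 ≅ Z.
  H_1: rank ker ∂_1 − rank ∂_2 = (27 − 8) − 18 = 1, and ∂_2 has invariant factor 2 > 1, so H_1 ≅ Z ⊕ Z/2.
  H_2: rank ker ∂_2 − rank ∂_3 = (18 − 18) − 0 = 0, and there is no ∂_3, so H_2 ≅ 0.

As a check, the Euler characteristic is 9 − 27 + 18 = 0, which agrees with 1 − 1 + 0 = 0.

H_0 = Z,  H_1 = Z ⊕ Z/2,  H_2 = 0.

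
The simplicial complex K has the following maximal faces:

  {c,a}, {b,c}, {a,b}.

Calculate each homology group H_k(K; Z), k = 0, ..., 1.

H_0 ≅ Z,  H_1 ≅ Z.

Take the total order a < b < c on the vertex set. Then K (dimension 1) consists of the simplices:

  0-simplices (3): a, b, c
  1-simplices (3): ab, ac, bc

so the chain groups are C_0 ≅ Z^3, C_1 ≅ Z^3.

Boundary ∂_1: C_1 → C_0 sends each edge [p,q] (with p < q) to q − p.
As a 3×3 matrix over Z this has rank 2, with invariant factors (1,1).

Now H_k = ker ∂_k / im ∂_{k+1}, so:

  H_0: rank C_0 − rank ∂_1 = 3 − 2 = 1, and the invariant factors of ∂_1 are all 1, so H_0 = Z.
  H_1: rank ker ∂_1 − rank ∂_2 = (3 − 2) − 0 = 1, and there is no ∂_2, so H_1 = Z.

As a check, the Euler characteristic is 3 − 3 = 0, which agrees with 1 − 1 = 0.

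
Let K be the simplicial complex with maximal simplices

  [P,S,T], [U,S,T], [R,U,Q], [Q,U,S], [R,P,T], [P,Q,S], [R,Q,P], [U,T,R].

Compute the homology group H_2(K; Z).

H_2 ≅ Z.

K has 6 vertices, 12 edges, 8 triangles.
rank ∂_2 = 7, rank ∂_3 = 0 ⇒ b_2 = 8 − 7 − 0 = 1. So H_2 ≅ Z.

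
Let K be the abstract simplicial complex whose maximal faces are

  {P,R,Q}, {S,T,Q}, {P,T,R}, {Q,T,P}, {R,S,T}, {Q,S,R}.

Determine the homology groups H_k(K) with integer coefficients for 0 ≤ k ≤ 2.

Order the vertices as P < Q < R < S < T. Listing each simplex with vertices in this order, K has dimension 2 with simplices:

  0-simplices (5): P, Q, R, S, T
  1-simplices (9): PQ, PR, PT, QR, QS, QT, RS, RT, ST
  2-simplices (6): PQR, PQT, PRT, QRS, QST, RST

giving chain groups C_0 ≅ Z^5, C_1 ≅ Z^9, C_2 ≅ Z^6.

∂_1: C_1 → C_0 is given by ∂[p,q] = [q] − [p].
As a 5×9 matrix over Z this has rank 4, with invariant factors (1,1,1,1).

∂_2: C_2 → C_1 sends each 2-simplex [p,q,r] to [q,r] − [p,r] + [p,q]. For instance
  ∂PQT = QT − PT + PQ,
  ∂PQR = QR − PR + PQ.
This gives a 9×6 integer matrix of rank 5; reducing to Smith normal form yields diagonal entries (1,1,1,1,1).

Reading off H_k = ker ∂_k / im ∂_{k+1}:

  H_0: rank C_0 − rank ∂_1 = 5 − 4 = 1, and the invariant factors of ∂_1 are all 1, so H_0 ≅ Z.
  H_1: rank ker ∂_1 − rank ∂_2 = (9 − 4) − 5 = 0, and the invariant factors of ∂_2 are all 1, so H_1 ≅ 0.
  H_2: rank ker ∂_2 − rank ∂_3 = (6 − 5) − 0 = 1, and there is no ∂_3, so H_2 ≅ Z.

(K is a triangulation of the 2-sphere S^2.)

H_0 ≅ Z,  H_1 = 0,  H_2 ≅ Z.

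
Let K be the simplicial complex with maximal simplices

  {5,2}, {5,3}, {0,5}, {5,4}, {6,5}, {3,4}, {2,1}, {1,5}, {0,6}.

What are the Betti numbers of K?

Order the vertices as 0 < 1 < 2 < 3 < 4 < 5 < 6. Listing each simplex with vertices in this order, K has dimension 1 with simplices:

  0-simplices (7): [0], [1], [2], [3], [4], [5], [6]
  1-simplices (9): [0,5], [0,6], [1,2], [1,5], [2,5], [3,4], [3,5], [4,5], [5,6]

Hence C_0 ≅ Z^7, C_1 ≅ Z^9.

Boundary ∂_1: C_1 → C_0 is given by ∂[p,q] = [q] − [p]. For instance
  ∂[5,6] = [6] − [5].
This gives a 7×9 integer matrix of rank 6; reducing to Smith normal form yields diagonal entries (1,1,1,1,1,1).

From H_k ≅ ker(∂_k) / im(∂_{k+1}) we obtain:

  H_0: rank C_0 − rank ∂_1 = 7 − 6 = 1, and the invariant factors of ∂_1 are all 1, so H_0 ≅ Z.
  H_1: rank ker ∂_1 − rank ∂_2 = (9 − 6) − 0 = 3, and there is no ∂_2, so H_1 ≅ Z^3.

As a check, the Euler characteristic is 7 − 9 = -2, which agrees with 1 − 3 = -2.

Hence the Betti numbers are b_0 = 1, b_1 = 3.

b_0 = 1, b_1 = 3.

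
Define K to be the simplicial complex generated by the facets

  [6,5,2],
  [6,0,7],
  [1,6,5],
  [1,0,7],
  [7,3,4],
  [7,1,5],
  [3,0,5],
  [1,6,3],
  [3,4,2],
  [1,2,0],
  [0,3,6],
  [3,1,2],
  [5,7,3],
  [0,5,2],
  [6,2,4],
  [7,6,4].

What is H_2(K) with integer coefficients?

H_2 = Z.

Order the vertices as 0 < 1 < 2 < 3 < 4 < 5 < 6 < 7. Listing each simplex with vertices in this order, K has dimension 2 with simplices:

  0-simplices (8): [0], [1], [2], [3], [4], [5], [6], [7]
  1-simplices (24): (24 of them)
  2-simplices (16): [0,1,2], [0,1,7], [0,2,5], [0,3,5], [0,3,6], [0,6,7], [1,2,3], [1,3,6], [1,5,6], [1,5,7], [2,3,4], [2,4,6], [2,5,6], [3,4,7], [3,5,7], [4,6,7]

Hence C_0 ≅ Z^8, C_1 ≅ Z^24, C_2 ≅ Z^16.

The boundary map ∂_1: C_1 → C_0 sends each edge [p,q] (with p < q) to q − p. For instance
  ∂[0,2] = [2] − [0].
The resulting 8×24 matrix has rank 7, and its Smith normal form has invariant factors (1,1,1,1,1,1,1).

The boundary map ∂_2: C_2 → C_1 sends each 2-simplex [p,q,r] to [q,r] − [p,r] + [p,q]. For instance
  ∂[0,1,7] = [1,7] − [0,7] + [0,1],
  ∂[3,4,7] = [4,7] − [3,7] + [3,4].
The 24×16 boundary matrix has rank 15 and Smith normal form diag(1,1,1,1,1,1,1,1,1,1,1,1,1,1,1).

From H_k ≅ ker(∂_k) / im(∂_{k+1}) we obtain:

  H_2: rank ker ∂_2 − rank ∂_3 = (16 − 15) − 0 = 1, and there is no ∂_3, so H_2 = Z.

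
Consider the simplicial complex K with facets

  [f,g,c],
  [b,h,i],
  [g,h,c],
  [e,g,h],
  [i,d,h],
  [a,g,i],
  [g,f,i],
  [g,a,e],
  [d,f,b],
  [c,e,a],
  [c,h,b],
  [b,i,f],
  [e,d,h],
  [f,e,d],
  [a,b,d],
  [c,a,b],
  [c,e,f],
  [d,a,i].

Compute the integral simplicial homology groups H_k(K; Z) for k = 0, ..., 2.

We work with the vertex ordering a < b < c < d < e < f < g < h < i. The simplices of K, each written with vertices in increasing order, are:

  0-simplices (9): a, b, c, d, e, f, g, h, i
  1-simplices (27): ab, ac, ad, ae, ag, ai, bc, bd, bf, bh, bi, ce, cf, cg, ch, de, df, dh, di, ef, eg, eh, fg, fi, gh, gi, hi
  2-simplices (18): abc, abd, ace, adi, aeg, agi, bch, bdf, bfi, bhi, cef, cfg, cgh, def, deh, dhi, egh, fgi

giving chain groups C_0 ≅ Z^9, C_1 ≅ Z^27, C_2 ≅ Z^18.

The boundary map ∂_1: C_1 → C_0 maps an edge to its endpoints' difference, ∂[p,q] = q − p.
The resulting 9×27 matrix has rank 8, and its Smith normal form has invariant factors (1,1,1,1,1,1,1,1).

∂_2: C_2 → C_1 sends each 2-simplex [p,q,r] to [q,r] − [p,r] + [p,q]. For instance
  ∂cef = ef − cf + ce,
  ∂cfg = fg − cg + cf.
This gives a 27×18 integer matrix of rank 18; reducing to Smith normal form yields diagonal entries (1,1,1,1,1,1,1,1,1,1,1,1,1,1,1,1,1,2).

Reading off H_k = ker ∂_k / im ∂_{k+1}:

  H_0: rank C_0 − rank ∂_1 = 9 − 8 = 1, and the invariant factors of ∂_1 are all 1, so H_0 = Z.
  H_1: rank ker ∂_1 − rank ∂_2 = (27 − 8) − 18 = 1, and ∂_2 has invariant factor 2 > 1, so H_1 = Z ⊕ Z_2.
  H_2: rank ker ∂_2 − rank ∂_3 = (18 − 18) − 0 = 0, and there is no ∂_3, so H_2 = 0.

As a check, the Euler characteristic is 9 − 27 + 18 = 0, which agrees with 1 − 1 + 0 = 0.

H_0 ≅ Z,  H_1 ≅ Z ⊕ Z_2,  H_2 = 0.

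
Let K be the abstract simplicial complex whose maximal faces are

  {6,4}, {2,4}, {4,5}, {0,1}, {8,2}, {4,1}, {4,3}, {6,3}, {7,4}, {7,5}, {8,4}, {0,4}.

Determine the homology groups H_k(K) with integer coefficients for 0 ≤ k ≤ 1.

Take the total order 0 < 1 < 2 < 3 < 4 < 5 < 6 < 7 < 8 on the vertex set. Then K (dimension 1) consists of the simplices:

  0-simplices (9): [0], [1], [2], [3], [4], [5], [6], [7], [8]
  1-simplices (12): [0,1], [0,4], [1,4], [2,4], [2,8], [3,4], [3,6], [4,5], [4,6], [4,7], [4,8], [5,7]

so the chain groups are C_0 ≅ Z^9, C_1 ≅ Z^12.

The boundary map ∂_1: C_1 → C_0 sends each edge [p,q] (with p < q) to q − p.
The resulting 9×12 matrix has rank 8, and its Smith normal form has invariant factors (1,1,1,1,1,1,1,1).

Reading off H_k = ker ∂_k / im ∂_{k+1}:

  H_0: rank C_0 − rank ∂_1 = 9 − 8 = 1, and the invariant factors of ∂_1 are all 1, so H_0 ≅ Z.
  H_1: rank ker ∂_1 − rank ∂_2 = (12 − 8) − 0 = 4, and there is no ∂_2, so H_1 ≅ Z^4.

(K is a triangulation of a wedge of 4 circles.)

H_0 = Z,  H_1 = Z^4.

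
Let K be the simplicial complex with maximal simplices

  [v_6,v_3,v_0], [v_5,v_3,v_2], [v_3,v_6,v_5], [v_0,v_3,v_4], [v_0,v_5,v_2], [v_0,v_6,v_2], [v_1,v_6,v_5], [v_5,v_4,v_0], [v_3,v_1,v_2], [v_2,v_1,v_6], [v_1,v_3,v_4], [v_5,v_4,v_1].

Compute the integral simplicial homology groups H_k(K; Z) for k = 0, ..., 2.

Fix the vertex order v_0 < v_1 < v_2 < v_3 < v_4 < v_5 < v_6 and write every simplex with vertices in increasing order. Then dim K = 2 and the simplices of K are:

  0-simplices (7): [v_0], [v_1], [v_2], [v_3], [v_4], [v_5], [v_6]
  1-simplices (18): (18 of them)
  2-simplices (12): (12 of them)

Hence C_0 ≅ Z^7, C_1 ≅ Z^18, C_2 ≅ Z^12.

The boundary map ∂_1: C_1 → C_0 is given by ∂[p,q] = [q] − [p].
This gives a 7×18 integer matrix of rank 6; reducing to Smith normal form yields diagonal entries (1,1,1,1,1,1).

∂_2: C_2 → C_1 sends each 2-simplex [p,q,r] to [q,r] − [p,r] + [p,q]. For instance
  ∂[v_0,v_4,v_5] = [v_4,v_5] − [v_0,v_5] + [v_0,v_4],
  ∂[v_1,v_2,v_3] = [v_2,v_3] − [v_1,v_3] + [v_1,v_2].
As a 18×12 matrix over Z this has rank 12, with invariant factors (1,1,1,1,1,1,1,1,1,1,1,2).

From H_k ≅ ker(∂_k) / im(∂_{k+1}) we obtain:

  H_0: rank C_0 − rank ∂_1 = 7 − 6 = 1, and the invariant factors of ∂_1 are all 1, so H_0 ≅ Z.
  H_1: rank ker ∂_1 − rank ∂_2 = (18 − 6) − 12 = 0, and ∂_2 has invariant factor 2 > 1, so H_1 ≅ Z/2.
  H_2: rank ker ∂_2 − rank ∂_3 = (12 − 12) − 0 = 0, and there is no ∂_3, so H_2 ≅ 0.

H_0 ≅ Z,  H_1 ≅ Z/2,  H_2 = 0.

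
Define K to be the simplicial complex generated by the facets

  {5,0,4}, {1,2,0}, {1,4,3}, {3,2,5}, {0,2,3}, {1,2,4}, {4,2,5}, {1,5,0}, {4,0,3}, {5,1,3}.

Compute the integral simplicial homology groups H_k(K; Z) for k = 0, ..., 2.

Take the total order 0 < 1 < 2 < 3 < 4 < 5 on the vertex set. Then K (dimension 2) consists of the simplices:

  0-simplices (6): [0], [1], [2], [3], [4], [5]
  1-simplices (15): [0,1], [0,2], [0,3], [0,4], [0,5], [1,2], [1,3], [1,4], [1,5], [2,3], [2,4], [2,5], [3,4], [3,5], [4,5]
  2-simplices (10): [0,1,2], [0,1,5], [0,2,3], [0,3,4], [0,4,5], [1,2,4], [1,3,4], [1,3,5], [2,3,5], [2,4,5]

Hence C_0 ≅ Z^6, C_1 ≅ Z^15, C_2 ≅ Z^10.

The boundary map ∂_1: C_1 → C_0 is given by ∂[p,q] = [q] − [p].
The resulting 6×15 matrix has rank 5, and its Smith normal form has invariant factors (1,1,1,1,1).

The boundary map ∂_2: C_2 → C_1 maps a triangle to the signed sum of its edges. For instance
  ∂[1,2,4] = [2,4] − [1,4] + [1,2],
  ∂[0,1,2] = [1,2] − [0,2] + [0,1].
As a 15×10 matrix over Z this has rank 10, with invariant factors (1,1,1,1,1,1,1,1,1,2).

Reading off H_k = ker ∂_k / im ∂_{k+1}:

  H_0: rank C_0 − rank ∂_1 = 6 − 5 = 1, and the invariant factors of ∂_1 are all 1, so H_0 = Z.
  H_1: rank ker ∂_1 − rank ∂_2 = (15 − 5) − 10 = 0, and ∂_2 has invariant factor 2 > 1, so H_1 = Z/2.
  H_2: rank ker ∂_2 − rank ∂_3 = (10 − 10) − 0 = 0, and there is no ∂_3, so H_2 = 0.

H_0 = Z,  H_1 = Z/2,  H_2 = 0.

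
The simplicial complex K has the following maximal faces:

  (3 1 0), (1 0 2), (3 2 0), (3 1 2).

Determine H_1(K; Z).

H_1 = 0.

Take the total order 0 < 1 < 2 < 3 on the vertex set. Then K (dimension 2) consists of the simplices:

  0-simplices (4): [0], [1], [2], [3]
  1-simplices (6): [0,1], [0,2], [0,3], [1,2], [1,3], [2,3]
  2-simplices (4): [0,1,2], [0,1,3], [0,2,3], [1,2,3]

giving chain groups C_0 ≅ Z^4, C_1 ≅ Z^6, C_2 ≅ Z^4.

The boundary map ∂_1: C_1 → C_0 sends each edge [p,q] (with p < q) to q − p. For instance
  ∂[0,3] = [3] − [0].
The 4×6 boundary matrix has rank 3 and Smith normal form diag(1,1,1).

The boundary map ∂_2: C_2 → C_1 maps a triangle to the signed sum of its edges. For instance
  ∂[0,1,2] = [1,2] − [0,2] + [0,1],
  ∂[1,2,3] = [2,3] − [1,3] + [1,2].
The resulting 6×4 matrix has rank 3, and its Smith normal form has invariant factors (1,1,1).

Now H_k = ker ∂_k / im ∂_{k+1}, so:

  H_1: rank ker ∂_1 − rank ∂_2 = (6 − 3) − 3 = 0, and the invariant factors of ∂_2 are all 1, so H_1 ≅ 0.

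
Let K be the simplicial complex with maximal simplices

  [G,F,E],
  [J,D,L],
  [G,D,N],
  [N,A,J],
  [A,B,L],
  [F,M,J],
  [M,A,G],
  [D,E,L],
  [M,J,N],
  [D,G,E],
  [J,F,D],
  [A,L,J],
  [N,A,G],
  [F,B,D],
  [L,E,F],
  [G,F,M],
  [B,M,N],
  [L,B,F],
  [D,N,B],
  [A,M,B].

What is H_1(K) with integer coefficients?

H_1 ≅ Z ⊕ Z/2Z.

Order the vertices as A < B < D < E < F < G < J < L < M < N. Listing each simplex with vertices in this order, K has dimension 2 with simplices:

  0-simplices (10): A, B, D, E, F, G, J, L, M, N
  1-simplices (30): AB, AG, AJ, AL, AM, AN, BD, BF, BL, BM, BN, DE, DF, DG, DJ, DL, DN, EF, EG, EL, FG, FJ, FL, FM, GM, GN, JL, JM, JN, MN
  2-simplices (20): ABL, ABM, AGM, AGN, AJL, AJN, BDF, BDN, BFL, BMN, DEG, DEL, DFJ, DGN, DJL, EFG, EFL, FGM, FJM, JMN

giving chain groups C_0 ≅ Z^10, C_1 ≅ Z^30, C_2 ≅ Z^20.

Boundary ∂_1: C_1 → C_0 is given by ∂[p,q] = [q] − [p]. For instance
  ∂AN = N − A.
This gives a 10×30 integer matrix of rank 9; reducing to Smith normal form yields diagonal entries (1,1,1,1,1,1,1,1,1).

∂_2: C_2 → C_1 sends each 2-simplex [p,q,r] to [q,r] − [p,r] + [p,q]. For instance
  ∂DFJ = FJ − DJ + DF,
  ∂DEG = EG − DG + DE.
As a 30×20 matrix over Z this has rank 20, with invariant factors (1,1,1,1,1,1,1,1,1,1,1,1,1,1,1,1,1,1,1,2).

Now H_k = ker ∂_k / im ∂_{k+1}, so:

  H_1: rank ker ∂_1 − rank ∂_2 = (30 − 9) − 20 = 1, and ∂_2 has invariant factor 2 > 1, so H_1 = Z ⊕ Z/2Z.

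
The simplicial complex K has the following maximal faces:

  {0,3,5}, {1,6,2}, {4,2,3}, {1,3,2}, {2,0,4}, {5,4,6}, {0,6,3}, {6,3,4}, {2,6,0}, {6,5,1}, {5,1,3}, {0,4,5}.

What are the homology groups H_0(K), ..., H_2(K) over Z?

H_0 ≅ Z,  H_1 ≅ Z/2,  H_2 = 0.

We work with the vertex ordering 0 < 1 < 2 < 3 < 4 < 5 < 6. The simplices of K, each written with vertices in increasing order, are:

  0-simplices (7): [0], [1], [2], [3], [4], [5], [6]
  1-simplices (18): [0,2], [0,3], [0,4], [0,5], [0,6], [1,2], [1,3], [1,5], [1,6], [2,3], [2,4], [2,6], [3,4], [3,5], [3,6], [4,5], [4,6], [5,6]
  2-simplices (12): [0,2,4], [0,2,6], [0,3,5], [0,3,6], [0,4,5], [1,2,3], [1,2,6], [1,3,5], [1,5,6], [2,3,4], [3,4,6], [4,5,6]

Hence C_0 ≅ Z^7, C_1 ≅ Z^18, C_2 ≅ Z^12.

The boundary map ∂_1: C_1 → C_0 sends each edge [p,q] (with p < q) to q − p.
This gives a 7×18 integer matrix of rank 6; reducing to Smith normal form yields diagonal entries (1,1,1,1,1,1).

∂_2: C_2 → C_1 maps a triangle to the signed sum of its edges. For instance
  ∂[0,3,5] = [3,5] − [0,5] + [0,3],
  ∂[4,5,6] = [5,6] − [4,6] + [4,5].
The 18×12 boundary matrix has rank 12 and Smith normal form diag(1,1,1,1,1,1,1,1,1,1,1,2).

From H_k ≅ ker(∂_k) / im(∂_{k+1}) we obtain:

  H_0: rank C_0 − rank ∂_1 = 7 − 6 = 1, and the invariant factors of ∂_1 are all 1, so H_0 ≅ Z.
  H_1: rank ker ∂_1 − rank ∂_2 = (18 − 6) − 12 = 0, and ∂_2 has invariant factor 2 > 1, so H_1 ≅ Z/2.
  H_2: rank ker ∂_2 − rank ∂_3 = (12 − 12) − 0 = 0, and there is no ∂_3, so H_2 ≅ 0.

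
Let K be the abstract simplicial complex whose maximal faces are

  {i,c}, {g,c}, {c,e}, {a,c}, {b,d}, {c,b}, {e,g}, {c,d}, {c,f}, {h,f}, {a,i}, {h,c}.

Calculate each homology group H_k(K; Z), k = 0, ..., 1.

H_0 ≅ Z,  H_1 ≅ Z^4.

Order the vertices as a < b < c < d < e < f < g < h < i. Listing each simplex with vertices in this order, K has dimension 1 with simplices:

  0-simplices (9): a, b, c, d, e, f, g, h, i
  1-simplices (12): ac, ai, bc, bd, cd, ce, cf, cg, ch, ci, eg, fh

so the chain groups are C_0 ≅ Z^9, C_1 ≅ Z^12.

The boundary map ∂_1: C_1 → C_0 sends each edge [p,q] (with p < q) to q − p. For instance
  ∂cd = d − c.
This gives a 9×12 integer matrix of rank 8; reducing to Smith normal form yields diagonal entries (1,1,1,1,1,1,1,1).

Reading off H_k = ker ∂_k / im ∂_{k+1}:

  H_0: rank C_0 − rank ∂_1 = 9 − 8 = 1, and the invariant factors of ∂_1 are all 1, so H_0 ≅ Z.
  H_1: rank ker ∂_1 − rank ∂_2 = (12 − 8) − 0 = 4, and there is no ∂_2, so H_1 ≅ Z^4.

(K is a triangulation of a wedge of 4 circles.)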